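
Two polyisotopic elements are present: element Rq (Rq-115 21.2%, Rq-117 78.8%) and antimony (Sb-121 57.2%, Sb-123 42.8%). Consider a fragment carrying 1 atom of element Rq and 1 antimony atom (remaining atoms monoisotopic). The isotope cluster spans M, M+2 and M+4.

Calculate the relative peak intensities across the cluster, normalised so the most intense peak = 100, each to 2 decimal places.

Element Rq pattern (n=1): 0.2120 : 0.7880
Antimony pattern (n=1): 0.5720 : 0.4280
Convolve the two distributions (both contribute in 2-u steps):
  M: 0.2120×0.5720 = 0.121264
  M+2: 0.2120×0.4280 + 0.7880×0.5720 = 0.541472
  M+4: 0.7880×0.4280 = 0.337264
Scale to base peak (0.541472) = 100: 22.40 : 100.00 : 62.29

22.40 : 100.00 : 62.29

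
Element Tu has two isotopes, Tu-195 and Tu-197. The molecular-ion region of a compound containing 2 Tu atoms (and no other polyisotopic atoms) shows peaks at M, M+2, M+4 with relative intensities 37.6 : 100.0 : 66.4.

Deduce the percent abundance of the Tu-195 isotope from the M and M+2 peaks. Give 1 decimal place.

42.9%

Write p for the Tu-195 fraction. I(M+2)/I(M) = [C(2,1)·p^1·(1−p)] / p^2 = 2·(1−p)/p = 100.0/37.6 = 2.6596
(1−p)/p = 2.6596/2 = 1.3298  ⇒  p = 1/(1 + 1.3298) = 0.4292
Tu-195: 42.9%, Tu-197: 57.1%.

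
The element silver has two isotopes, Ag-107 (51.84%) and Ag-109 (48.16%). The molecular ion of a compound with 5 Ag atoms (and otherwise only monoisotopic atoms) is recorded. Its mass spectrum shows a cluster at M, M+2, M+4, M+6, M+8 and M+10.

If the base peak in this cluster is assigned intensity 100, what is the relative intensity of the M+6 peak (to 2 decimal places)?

Binomial terms of (0.5184 + 0.4816)^5: M 0.0374, M+2 0.1739, M+4 0.3231, M+6 0.3002, M+8 0.1394, M+10 0.0259 → M+4 is the base peak.
P(M+4) = C(5,2) × 0.5184^3 × 0.4816^2 = 10 × 0.13931407 × 0.23193856 = 0.323123 (base)
P(M+6) = C(5,3) × 0.5184^2 × 0.4816^3 = 10 × 0.26873856 × 0.11170161 = 0.300185
Relative intensity = 0.300185 / 0.323123 × 100 = 92.90

92.90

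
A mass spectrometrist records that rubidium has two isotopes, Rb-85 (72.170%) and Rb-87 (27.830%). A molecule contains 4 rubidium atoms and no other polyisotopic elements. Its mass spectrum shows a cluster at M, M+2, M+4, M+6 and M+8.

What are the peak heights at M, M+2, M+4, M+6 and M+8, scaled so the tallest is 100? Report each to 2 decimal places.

64.83 : 100.00 : 57.84 : 14.87 : 1.43

Each Rb atom is independently Rb-85 (p = 0.72170) or Rb-87 (q = 0.27830); the cluster is the binomial expansion (p + q)^4.
P(M) = 0.72170^4 = 0.271286
P(M+2) = 4 × 0.72170^3 × 0.27830^1 = 0.418450
P(M+4) = 6 × 0.72170^2 × 0.27830^2 = 0.242042
P(M+6) = 4 × 0.72170^1 × 0.27830^3 = 0.062224
P(M+8) = 0.27830^4 = 0.005999
The M+2 peak is largest (0.418450); scaling to 100 gives 64.83 : 100.00 : 57.84 : 14.87 : 1.43.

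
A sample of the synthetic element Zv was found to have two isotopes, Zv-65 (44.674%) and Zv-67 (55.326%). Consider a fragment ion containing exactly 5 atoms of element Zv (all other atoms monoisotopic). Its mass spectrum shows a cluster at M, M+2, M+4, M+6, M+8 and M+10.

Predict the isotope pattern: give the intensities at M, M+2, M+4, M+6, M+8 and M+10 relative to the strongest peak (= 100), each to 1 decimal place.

5.3 : 32.6 : 80.7 : 100.0 : 61.9 : 15.3

Each Zv atom is independently Zv-65 (p = 0.44674) or Zv-67 (q = 0.55326); the cluster is the binomial expansion (p + q)^5.
P(M) = 0.44674^5 = 0.017794
P(M+2) = 5 × 0.44674^4 × 0.55326^1 = 0.110184
P(M+4) = 10 × 0.44674^3 × 0.55326^2 = 0.272912
P(M+6) = 10 × 0.44674^2 × 0.55326^3 = 0.337985
P(M+8) = 5 × 0.44674^1 × 0.55326^4 = 0.209287
P(M+10) = 0.55326^5 = 0.051838
The M+6 peak is largest (0.337985); scaling to 100 gives 5.3 : 32.6 : 80.7 : 100.0 : 61.9 : 15.3.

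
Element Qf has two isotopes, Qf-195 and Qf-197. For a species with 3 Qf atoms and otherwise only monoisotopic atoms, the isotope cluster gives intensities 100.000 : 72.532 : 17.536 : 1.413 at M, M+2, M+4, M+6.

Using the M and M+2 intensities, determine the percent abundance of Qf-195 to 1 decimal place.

80.5%

Write p for the Qf-195 fraction. I(M+2)/I(M) = [C(3,1)·p^2·(1−p)] / p^3 = 3·(1−p)/p = 72.532/100.000 = 0.7253
(1−p)/p = 0.7253/3 = 0.2418  ⇒  p = 1/(1 + 0.2418) = 0.8053
Qf-195: 80.5%, Qf-197: 19.5%.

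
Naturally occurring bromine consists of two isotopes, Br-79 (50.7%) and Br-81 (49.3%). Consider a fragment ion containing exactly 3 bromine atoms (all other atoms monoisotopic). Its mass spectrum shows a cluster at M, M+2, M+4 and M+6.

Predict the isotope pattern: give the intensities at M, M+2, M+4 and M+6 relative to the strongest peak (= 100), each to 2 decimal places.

34.28 : 100.00 : 97.24 : 31.52

Expanding (0.507 + 0.493)^3:
P(M) = 0.507^3 = 0.130324
P(M+2) = 3 × 0.507^2 × 0.493^1 = 0.380175
P(M+4) = 3 × 0.507^1 × 0.493^2 = 0.369678
P(M+6) = 0.493^3 = 0.119823
The M+2 peak is largest (0.380175); scaling to 100 gives 34.28 : 100.00 : 97.24 : 31.52.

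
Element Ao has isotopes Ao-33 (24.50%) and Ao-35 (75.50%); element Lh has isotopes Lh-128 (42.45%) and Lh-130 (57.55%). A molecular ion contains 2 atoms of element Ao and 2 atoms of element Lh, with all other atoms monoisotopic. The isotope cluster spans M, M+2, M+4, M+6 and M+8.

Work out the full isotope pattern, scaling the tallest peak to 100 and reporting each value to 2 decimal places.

2.70 : 23.94 : 75.64 : 100.00 : 47.08

Element Ao pattern (n=2): 0.060025 : 0.36995 : 0.570025
Element Lh pattern (n=2): 0.18020025 : 0.4885995 : 0.33120025
Convolve the two distributions (both contribute in 2-u steps):
  M: 0.060025×0.18020025 = 0.010817
  M+2: 0.060025×0.4885995 + 0.36995×0.18020025 = 0.095993
  M+4: 0.060025×0.33120025 + 0.36995×0.4885995 + 0.570025×0.18020025 = 0.303356
  M+6: 0.36995×0.33120025 + 0.570025×0.4885995 = 0.401041
  M+8: 0.570025×0.33120025 = 0.188792
Scale to base peak (0.401041) = 100: 2.70 : 23.94 : 75.64 : 100.00 : 47.08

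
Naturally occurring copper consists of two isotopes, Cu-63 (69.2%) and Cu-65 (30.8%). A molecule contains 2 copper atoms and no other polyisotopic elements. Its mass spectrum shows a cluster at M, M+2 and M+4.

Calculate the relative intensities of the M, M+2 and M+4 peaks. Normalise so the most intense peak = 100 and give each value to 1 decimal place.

Each Cu atom is independently Cu-63 (p = 0.692) or Cu-65 (q = 0.308); the cluster is the binomial expansion (p + q)^2.
P(M) = 0.692^2 = 0.478864
P(M+2) = 2 × 0.692^1 × 0.308^1 = 0.426272
P(M+4) = 0.308^2 = 0.094864
The M peak is largest (0.478864); scaling to 100 gives 100.0 : 89.0 : 19.8.

100.0 : 89.0 : 19.8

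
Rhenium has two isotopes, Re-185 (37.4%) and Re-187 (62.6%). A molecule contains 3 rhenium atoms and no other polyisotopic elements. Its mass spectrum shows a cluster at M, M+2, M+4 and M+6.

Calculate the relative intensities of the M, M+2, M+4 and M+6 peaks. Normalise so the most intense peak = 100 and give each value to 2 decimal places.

Each Re atom is independently Re-185 (p = 0.374) or Re-187 (q = 0.626); the cluster is the binomial expansion (p + q)^3.
P(M) = 0.374^3 = 0.052314
P(M+2) = 3 × 0.374^2 × 0.626^1 = 0.262687
P(M+4) = 3 × 0.374^1 × 0.626^2 = 0.439685
P(M+6) = 0.626^3 = 0.245314
The M+4 peak is largest (0.439685); scaling to 100 gives 11.90 : 59.74 : 100.00 : 55.79.

11.90 : 59.74 : 100.00 : 55.79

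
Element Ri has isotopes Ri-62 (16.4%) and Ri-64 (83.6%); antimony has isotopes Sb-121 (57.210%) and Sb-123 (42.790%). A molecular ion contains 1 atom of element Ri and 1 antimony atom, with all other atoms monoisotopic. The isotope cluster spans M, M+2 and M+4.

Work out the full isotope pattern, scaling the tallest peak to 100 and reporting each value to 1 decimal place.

Element Ri pattern (n=1): 0.1640 : 0.8360
Antimony pattern (n=1): 0.5721 : 0.4279
Convolve the two distributions (both contribute in 2-u steps):
  M: 0.1640×0.5721 = 0.093824
  M+2: 0.1640×0.4279 + 0.8360×0.5721 = 0.548451
  M+4: 0.8360×0.4279 = 0.357724
Scale to base peak (0.548451) = 100: 17.1 : 100.0 : 65.2

17.1 : 100.0 : 65.2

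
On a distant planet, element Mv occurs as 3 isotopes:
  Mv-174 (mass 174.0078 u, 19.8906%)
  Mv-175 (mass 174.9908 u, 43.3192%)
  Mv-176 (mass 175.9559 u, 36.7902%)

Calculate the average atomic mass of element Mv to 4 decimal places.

175.1503 u

Average mass = Σ (abundance × isotope mass) = 0.198906 × 174.0078 + 0.433192 × 174.9908 + 0.367902 × 175.9559
= 34.61120 + 75.80461 + 64.73453 = 175.15034 u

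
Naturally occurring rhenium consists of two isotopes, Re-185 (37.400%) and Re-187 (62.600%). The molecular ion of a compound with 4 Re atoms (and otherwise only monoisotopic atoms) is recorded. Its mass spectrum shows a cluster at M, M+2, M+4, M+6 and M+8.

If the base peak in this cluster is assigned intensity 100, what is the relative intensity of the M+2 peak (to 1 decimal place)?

35.7

Term probabilities: M 0.0196, M+2 0.1310, M+4 0.3289, M+6 0.3670, M+8 0.1536. Base peak = M+6.
P(M+6) = C(4,3) × 0.37400^1 × 0.62600^3 = 4 × 0.3740 × 0.24531438 = 0.366990 (base)
P(M+2) = C(4,1) × 0.37400^3 × 0.62600^1 = 4 × 0.05231362 × 0.6260 = 0.130993
Relative intensity = 0.130993 / 0.366990 × 100 = 35.7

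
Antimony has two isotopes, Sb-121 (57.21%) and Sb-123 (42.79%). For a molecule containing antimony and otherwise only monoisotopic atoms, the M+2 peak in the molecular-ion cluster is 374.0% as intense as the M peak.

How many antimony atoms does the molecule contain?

The M+2/M ratio from n Sb atoms is n · q/p = n · 0.4279/0.5721.
n = 3.740 × 0.5721/0.4279 = 5.00 ≈ 5

5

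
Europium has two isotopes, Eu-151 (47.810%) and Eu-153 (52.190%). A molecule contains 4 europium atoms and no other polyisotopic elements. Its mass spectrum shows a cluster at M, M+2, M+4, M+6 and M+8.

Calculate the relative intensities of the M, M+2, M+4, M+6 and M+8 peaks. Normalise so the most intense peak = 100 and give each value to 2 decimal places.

13.99 : 61.07 : 100.00 : 72.77 : 19.86

The 4 Eu atoms are independent, so intensities follow the terms of (0.47810 + 0.52190)^4.
P(M) = 0.47810^4 = 0.052249
P(M+2) = 4 × 0.47810^3 × 0.52190^1 = 0.228141
P(M+4) = 6 × 0.47810^2 × 0.52190^2 = 0.373563
P(M+6) = 4 × 0.47810^1 × 0.52190^3 = 0.271857
P(M+8) = 0.52190^4 = 0.074191
The M+4 peak is largest (0.373563); scaling to 100 gives 13.99 : 61.07 : 100.00 : 72.77 : 19.86.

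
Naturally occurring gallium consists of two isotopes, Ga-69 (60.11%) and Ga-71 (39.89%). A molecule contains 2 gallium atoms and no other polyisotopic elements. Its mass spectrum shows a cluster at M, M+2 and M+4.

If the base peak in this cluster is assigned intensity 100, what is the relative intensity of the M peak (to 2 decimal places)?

Term probabilities: M 0.3613, M+2 0.4796, M+4 0.1591. Base peak = M+2.
P(M+2) = C(2,1) × 0.6011^1 × 0.3989^1 = 2 × 0.6011 × 0.3989 = 0.479558 (base)
P(M) = C(2,0) × 0.6011^2 × 0.3989^0 = 1 × 0.36132121 × 1.0000 = 0.361321
Relative intensity = 0.361321 / 0.479558 × 100 = 75.34

75.34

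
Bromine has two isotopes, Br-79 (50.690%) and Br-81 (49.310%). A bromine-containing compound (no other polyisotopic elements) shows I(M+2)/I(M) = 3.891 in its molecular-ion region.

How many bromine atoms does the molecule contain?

4

The M+2/M ratio from n Br atoms is n · q/p = n · 0.49310/0.50690.
n = 3.891 × 0.50690/0.49310 = 4.00 ≈ 4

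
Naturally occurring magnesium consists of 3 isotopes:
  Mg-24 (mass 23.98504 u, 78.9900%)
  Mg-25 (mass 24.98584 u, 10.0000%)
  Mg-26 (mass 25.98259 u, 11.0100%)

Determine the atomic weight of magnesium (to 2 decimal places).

Average mass = Σ (abundance × isotope mass) = 0.789900 × 23.98504 + 0.100000 × 24.98584 + 0.110100 × 25.98259
= 18.945783 + 2.498584 + 2.860683 = 24.305050 u

24.31 u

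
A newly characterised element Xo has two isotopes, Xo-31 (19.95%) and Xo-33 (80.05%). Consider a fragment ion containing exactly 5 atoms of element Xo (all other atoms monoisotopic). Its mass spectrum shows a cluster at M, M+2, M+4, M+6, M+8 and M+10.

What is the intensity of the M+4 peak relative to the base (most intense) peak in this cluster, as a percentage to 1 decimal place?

Binomial terms of (0.1995 + 0.8005)^5: M 0.0003, M+2 0.0063, M+4 0.0509, M+6 0.2042, M+8 0.4096, M+10 0.3287 → M+8 is the base peak.
P(M+8) = C(5,4) × 0.1995^1 × 0.8005^4 = 5 × 0.1995 × 0.41062496 = 0.409598 (base)
P(M+4) = C(5,2) × 0.1995^3 × 0.8005^2 = 10 × 0.00794015 × 0.64080025 = 0.050881
Relative intensity = 0.050881 / 0.409598 × 100 = 12.4

12.4%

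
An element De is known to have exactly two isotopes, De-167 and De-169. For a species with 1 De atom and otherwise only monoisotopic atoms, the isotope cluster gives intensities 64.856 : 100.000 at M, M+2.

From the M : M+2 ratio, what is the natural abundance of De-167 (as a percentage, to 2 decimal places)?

39.34%

If p is the fraction of De that is De-167, then I(M+2)/I(M) = [C(1,1)·p^0·(1−p)] / p^1 = 1·(1−p)/p = 100.000/64.856 = 1.5419
(1−p)/p = 1.5419/1 = 1.5419  ⇒  p = 1/(1 + 1.5419) = 0.3934
De-167: 39.34%, De-169: 60.66%.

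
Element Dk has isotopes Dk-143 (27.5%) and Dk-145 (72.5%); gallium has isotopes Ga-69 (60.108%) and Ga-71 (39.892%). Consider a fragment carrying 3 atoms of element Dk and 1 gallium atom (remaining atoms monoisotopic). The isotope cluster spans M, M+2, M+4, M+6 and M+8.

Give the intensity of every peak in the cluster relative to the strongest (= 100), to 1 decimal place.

Element Dk pattern (n=3): 0.02079688 : 0.16448438 : 0.43364063 : 0.38107812
Gallium pattern (n=1): 0.60108 : 0.39892
Convolve the two distributions (both contribute in 2-u steps):
  M: 0.02079688×0.60108 = 0.012501
  M+2: 0.02079688×0.39892 + 0.16448438×0.60108 = 0.107165
  M+4: 0.16448438×0.39892 + 0.43364063×0.60108 = 0.326269
  M+6: 0.43364063×0.39892 + 0.38107812×0.60108 = 0.402046
  M+8: 0.38107812×0.39892 = 0.152020
Scale to base peak (0.402046) = 100: 3.1 : 26.7 : 81.2 : 100.0 : 37.8

3.1 : 26.7 : 81.2 : 100.0 : 37.8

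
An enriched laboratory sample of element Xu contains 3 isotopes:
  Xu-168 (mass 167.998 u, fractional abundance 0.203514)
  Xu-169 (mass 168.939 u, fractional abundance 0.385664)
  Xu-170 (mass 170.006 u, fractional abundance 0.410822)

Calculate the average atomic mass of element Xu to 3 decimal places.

The abundance-weighted mean is 0.203514 × 167.998 + 0.385664 × 168.939 + 0.410822 × 170.006
= 34.1899 + 65.1537 + 69.8422 = 169.1858 u

169.186 u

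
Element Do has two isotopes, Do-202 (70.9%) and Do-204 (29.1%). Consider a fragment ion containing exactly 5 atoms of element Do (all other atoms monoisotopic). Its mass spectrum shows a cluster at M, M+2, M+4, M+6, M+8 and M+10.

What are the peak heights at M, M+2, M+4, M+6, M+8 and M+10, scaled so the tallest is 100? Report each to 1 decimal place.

The 5 Do atoms are independent, so intensities follow the terms of (0.709 + 0.291)^5.
P(M) = 0.709^5 = 0.179156
P(M+2) = 5 × 0.709^4 × 0.291^1 = 0.367661
P(M+4) = 10 × 0.709^3 × 0.291^2 = 0.301804
P(M+6) = 10 × 0.709^2 × 0.291^3 = 0.123872
P(M+8) = 5 × 0.709^1 × 0.291^4 = 0.025421
P(M+10) = 0.291^5 = 0.002087
The M+2 peak is largest (0.367661); scaling to 100 gives 48.7 : 100.0 : 82.1 : 33.7 : 6.9 : 0.6.

48.7 : 100.0 : 82.1 : 33.7 : 6.9 : 0.6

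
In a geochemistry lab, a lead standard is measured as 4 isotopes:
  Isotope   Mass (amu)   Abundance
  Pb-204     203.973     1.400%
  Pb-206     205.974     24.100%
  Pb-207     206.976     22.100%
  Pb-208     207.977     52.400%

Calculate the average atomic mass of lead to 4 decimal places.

Ar = Σ fᵢ·mᵢ = 0.01400 × 203.973 + 0.24100 × 205.974 + 0.22100 × 206.976 + 0.52400 × 207.977
= 2.85562 + 49.63973 + 45.74170 + 108.97995 = 207.21700 amu

207.2170 amu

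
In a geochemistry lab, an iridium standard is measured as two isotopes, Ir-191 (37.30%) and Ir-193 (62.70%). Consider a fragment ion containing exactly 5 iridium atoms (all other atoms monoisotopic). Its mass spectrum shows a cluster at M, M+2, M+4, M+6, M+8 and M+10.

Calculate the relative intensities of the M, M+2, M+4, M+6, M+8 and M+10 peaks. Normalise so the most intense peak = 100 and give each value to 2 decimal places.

2.11 : 17.70 : 59.49 : 100.00 : 84.05 : 28.26

The 5 Ir atoms are independent, so intensities follow the terms of (0.3730 + 0.6270)^5.
P(M) = 0.3730^5 = 0.007220
P(M+2) = 5 × 0.3730^4 × 0.6270^1 = 0.060684
P(M+4) = 10 × 0.3730^3 × 0.6270^2 = 0.204015
P(M+6) = 10 × 0.3730^2 × 0.6270^3 = 0.342942
P(M+8) = 5 × 0.3730^1 × 0.6270^4 = 0.288237
P(M+10) = 0.6270^5 = 0.096903
The M+6 peak is largest (0.342942); scaling to 100 gives 2.11 : 17.70 : 59.49 : 100.00 : 84.05 : 28.26.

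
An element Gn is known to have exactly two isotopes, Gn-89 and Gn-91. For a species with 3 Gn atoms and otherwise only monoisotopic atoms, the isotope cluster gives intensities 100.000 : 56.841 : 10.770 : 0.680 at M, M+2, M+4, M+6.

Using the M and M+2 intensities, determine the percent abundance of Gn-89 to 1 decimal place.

If p is the fraction of Gn that is Gn-89, then I(M+2)/I(M) = [C(3,1)·p^2·(1−p)] / p^3 = 3·(1−p)/p = 56.841/100.000 = 0.5684
(1−p)/p = 0.5684/3 = 0.1895  ⇒  p = 1/(1 + 0.1895) = 0.8407
Gn-89: 84.1%, Gn-91: 15.9%.

84.1%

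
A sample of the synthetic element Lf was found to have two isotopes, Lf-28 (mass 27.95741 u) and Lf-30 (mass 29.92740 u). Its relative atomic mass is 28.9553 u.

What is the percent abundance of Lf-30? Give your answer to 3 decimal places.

Writing the weighted mean with unknown fraction x of Lf-28:
27.95741·x + 29.92740·(1 − x) = 28.9553
(27.95741 − 29.92740)·x = 28.9553 − 29.92740
x = -0.97210 / -1.96999 = 0.49345 → 49.345% Lf-28, 50.655% Lf-30.

50.655%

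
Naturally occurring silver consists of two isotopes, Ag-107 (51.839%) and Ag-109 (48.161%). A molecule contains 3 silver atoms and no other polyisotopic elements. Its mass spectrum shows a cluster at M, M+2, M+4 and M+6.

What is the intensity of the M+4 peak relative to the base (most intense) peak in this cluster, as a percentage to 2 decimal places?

Binomial terms of (0.51839 + 0.48161)^3: M 0.1393, M+2 0.3883, M+4 0.3607, M+6 0.1117 → M+2 is the base peak.
P(M+2) = C(3,1) × 0.51839^2 × 0.48161^1 = 3 × 0.26872819 × 0.48161 = 0.388267 (base)
P(M+4) = C(3,2) × 0.51839^1 × 0.48161^2 = 3 × 0.51839 × 0.23194819 = 0.360719
Relative intensity = 0.360719 / 0.388267 × 100 = 92.90

92.90%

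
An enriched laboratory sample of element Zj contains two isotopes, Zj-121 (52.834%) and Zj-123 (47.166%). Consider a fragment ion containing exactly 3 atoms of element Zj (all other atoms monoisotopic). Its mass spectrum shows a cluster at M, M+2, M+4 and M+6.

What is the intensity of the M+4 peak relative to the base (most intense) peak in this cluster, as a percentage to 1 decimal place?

89.3%

(0.52834 + 0.47166)^3 gives M 0.1475, M+2 0.3950, M+4 0.3526, M+6 0.1049; the largest is M+2.
P(M+2) = C(3,1) × 0.52834^2 × 0.47166^1 = 3 × 0.27914316 × 0.47166 = 0.394982 (base)
P(M+4) = C(3,2) × 0.52834^1 × 0.47166^2 = 3 × 0.52834 × 0.22246316 = 0.352609
Relative intensity = 0.352609 / 0.394982 × 100 = 89.3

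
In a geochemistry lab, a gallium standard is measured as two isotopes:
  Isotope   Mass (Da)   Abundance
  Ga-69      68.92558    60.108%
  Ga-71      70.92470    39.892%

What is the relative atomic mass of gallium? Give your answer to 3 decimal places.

69.723 Da

Weight each isotope mass by its fractional abundance: 0.60108 × 68.92558 + 0.39892 × 70.92470
= 41.429788 + 28.293281 = 69.723069 Da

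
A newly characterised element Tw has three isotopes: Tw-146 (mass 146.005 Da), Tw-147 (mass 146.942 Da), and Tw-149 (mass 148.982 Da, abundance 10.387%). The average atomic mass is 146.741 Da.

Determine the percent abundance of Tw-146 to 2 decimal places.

44.07%

Let x and y be the fractions of Tw-146 and Tw-147. Then x + y = 1 − 0.10387 = 0.89613 and 146.005x + 146.942y = 146.741 − 0.10387×148.982 = 131.26623966.
Substituting: 146.005x + 146.942(0.89613 − x) = 131.26623966
(146.005 − 146.942)x = -0.4128948  ⇒  x = 0.44066, y = 0.45547
Tw-146: 44.07%, Tw-147: 45.55%.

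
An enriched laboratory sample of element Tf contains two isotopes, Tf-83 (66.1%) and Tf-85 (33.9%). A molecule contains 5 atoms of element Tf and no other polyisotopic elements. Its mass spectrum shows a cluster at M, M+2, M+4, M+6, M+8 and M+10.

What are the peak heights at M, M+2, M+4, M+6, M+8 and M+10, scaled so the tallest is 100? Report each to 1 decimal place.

Each Tf atom is independently Tf-83 (p = 0.661) or Tf-85 (q = 0.339); the cluster is the binomial expansion (p + q)^5.
P(M) = 0.661^5 = 0.126185
P(M+2) = 5 × 0.661^4 × 0.339^1 = 0.323575
P(M+4) = 10 × 0.661^3 × 0.339^2 = 0.331897
P(M+6) = 10 × 0.661^2 × 0.339^3 = 0.170217
P(M+8) = 5 × 0.661^1 × 0.339^4 = 0.043649
P(M+10) = 0.339^5 = 0.004477
The M+4 peak is largest (0.331897); scaling to 100 gives 38.0 : 97.5 : 100.0 : 51.3 : 13.2 : 1.3.

38.0 : 97.5 : 100.0 : 51.3 : 13.2 : 1.3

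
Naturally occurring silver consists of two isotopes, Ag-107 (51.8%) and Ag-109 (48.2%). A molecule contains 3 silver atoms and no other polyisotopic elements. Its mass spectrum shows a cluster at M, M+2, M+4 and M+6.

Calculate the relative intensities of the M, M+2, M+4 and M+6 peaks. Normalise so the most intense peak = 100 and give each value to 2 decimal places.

The 3 Ag atoms are independent, so intensities follow the terms of (0.518 + 0.482)^3.
P(M) = 0.518^3 = 0.138992
P(M+2) = 3 × 0.518^2 × 0.482^1 = 0.387997
P(M+4) = 3 × 0.518^1 × 0.482^2 = 0.361031
P(M+6) = 0.482^3 = 0.111980
The M+2 peak is largest (0.387997); scaling to 100 gives 35.82 : 100.00 : 93.05 : 28.86.

35.82 : 100.00 : 93.05 : 28.86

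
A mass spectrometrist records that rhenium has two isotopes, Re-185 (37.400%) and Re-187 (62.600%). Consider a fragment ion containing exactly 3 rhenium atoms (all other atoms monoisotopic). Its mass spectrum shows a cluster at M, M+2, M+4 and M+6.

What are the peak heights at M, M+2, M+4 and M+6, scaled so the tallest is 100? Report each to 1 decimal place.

Each Re atom is independently Re-185 (p = 0.37400) or Re-187 (q = 0.62600); the cluster is the binomial expansion (p + q)^3.
P(M) = 0.37400^3 = 0.052314
P(M+2) = 3 × 0.37400^2 × 0.62600^1 = 0.262687
P(M+4) = 3 × 0.37400^1 × 0.62600^2 = 0.439685
P(M+6) = 0.62600^3 = 0.245314
The M+4 peak is largest (0.439685); scaling to 100 gives 11.9 : 59.7 : 100.0 : 55.8.

11.9 : 59.7 : 100.0 : 55.8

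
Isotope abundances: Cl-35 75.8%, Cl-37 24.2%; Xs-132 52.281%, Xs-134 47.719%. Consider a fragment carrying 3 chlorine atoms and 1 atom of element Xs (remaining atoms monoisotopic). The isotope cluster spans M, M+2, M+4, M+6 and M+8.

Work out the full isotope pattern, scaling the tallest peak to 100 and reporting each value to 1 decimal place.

53.5 : 100.0 : 63.1 : 16.7 : 1.6

Chlorine pattern (n=3): 0.43551951 : 0.41713346 : 0.13317454 : 0.01417249
Element Xs pattern (n=1): 0.52281 : 0.47719
Convolve the two distributions (both contribute in 2-u steps):
  M: 0.43551951×0.52281 = 0.227694
  M+2: 0.43551951×0.47719 + 0.41713346×0.52281 = 0.425907
  M+4: 0.41713346×0.47719 + 0.13317454×0.52281 = 0.268677
  M+6: 0.13317454×0.47719 + 0.01417249×0.52281 = 0.070959
  M+8: 0.01417249×0.47719 = 0.006763
Scale to base peak (0.425907) = 100: 53.5 : 100.0 : 63.1 : 16.7 : 1.6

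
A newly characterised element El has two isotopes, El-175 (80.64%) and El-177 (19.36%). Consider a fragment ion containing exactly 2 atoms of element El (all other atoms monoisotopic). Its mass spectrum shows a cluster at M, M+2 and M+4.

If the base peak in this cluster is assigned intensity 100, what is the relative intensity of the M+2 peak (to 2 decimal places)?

Binomial terms of (0.8064 + 0.1936)^2: M 0.6503, M+2 0.3122, M+4 0.0375 → M is the base peak.
P(M) = C(2,0) × 0.8064^2 × 0.1936^0 = 1 × 0.65028096 × 1.0000 = 0.650281 (base)
P(M+2) = C(2,1) × 0.8064^1 × 0.1936^1 = 2 × 0.8064 × 0.1936 = 0.312238
Relative intensity = 0.312238 / 0.650281 × 100 = 48.02

48.02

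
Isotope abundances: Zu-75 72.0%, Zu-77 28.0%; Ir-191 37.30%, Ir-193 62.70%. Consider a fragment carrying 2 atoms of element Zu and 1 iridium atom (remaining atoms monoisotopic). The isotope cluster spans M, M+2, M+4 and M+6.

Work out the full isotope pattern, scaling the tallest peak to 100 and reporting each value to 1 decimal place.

Element Zu pattern (n=2): 0.5184 : 0.4032 : 0.0784
Iridium pattern (n=1): 0.3730 : 0.6270
Convolve the two distributions (both contribute in 2-u steps):
  M: 0.5184×0.3730 = 0.193363
  M+2: 0.5184×0.6270 + 0.4032×0.3730 = 0.475430
  M+4: 0.4032×0.6270 + 0.0784×0.3730 = 0.282050
  M+6: 0.0784×0.6270 = 0.049157
Scale to base peak (0.475430) = 100: 40.7 : 100.0 : 59.3 : 10.3

40.7 : 100.0 : 59.3 : 10.3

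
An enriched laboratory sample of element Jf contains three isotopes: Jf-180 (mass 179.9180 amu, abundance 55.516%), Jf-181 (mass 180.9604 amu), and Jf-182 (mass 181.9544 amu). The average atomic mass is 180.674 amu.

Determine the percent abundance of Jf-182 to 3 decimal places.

29.406%

Let x and y be the fractions of Jf-181 and Jf-182. Then x + y = 1 − 0.55516 = 0.44484 and 180.9604x + 181.9544y = 180.674 − 0.55516×179.9180 = 80.79072312.
Substituting: 180.9604x + 181.9544(0.44484 − x) = 80.79072312
(180.9604 − 181.9544)x = -0.149872176  ⇒  x = 0.15078, y = 0.29406
Jf-181: 15.078%, Jf-182: 29.406%.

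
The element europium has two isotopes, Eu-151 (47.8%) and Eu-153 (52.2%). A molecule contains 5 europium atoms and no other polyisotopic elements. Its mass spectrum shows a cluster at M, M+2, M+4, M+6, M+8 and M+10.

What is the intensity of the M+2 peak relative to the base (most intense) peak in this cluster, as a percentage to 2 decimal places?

Binomial terms of (0.478 + 0.522)^5: M 0.0250, M+2 0.1363, M+4 0.2976, M+6 0.3250, M+8 0.1775, M+10 0.0388 → M+6 is the base peak.
P(M+6) = C(5,3) × 0.478^2 × 0.522^3 = 10 × 0.228484 × 0.14223665 = 0.324988 (base)
P(M+2) = C(5,1) × 0.478^4 × 0.522^1 = 5 × 0.05220494 × 0.5220 = 0.136255
Relative intensity = 0.136255 / 0.324988 × 100 = 41.93

41.93%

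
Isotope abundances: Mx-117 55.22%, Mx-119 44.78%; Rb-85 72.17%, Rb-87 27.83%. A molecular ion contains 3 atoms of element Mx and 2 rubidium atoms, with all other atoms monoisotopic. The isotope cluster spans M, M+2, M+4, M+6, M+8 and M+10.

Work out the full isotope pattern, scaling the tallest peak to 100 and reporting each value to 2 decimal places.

25.01 : 80.14 : 100.00 : 60.45 : 17.63 : 1.98

Element Mx pattern (n=3): 0.1683795 : 0.40963603 : 0.33218945 : 0.08979502
Rubidium pattern (n=2): 0.52085089 : 0.40169822 : 0.07745089
Convolve the two distributions (both contribute in 2-u steps):
  M: 0.1683795×0.52085089 = 0.087701
  M+2: 0.1683795×0.40169822 + 0.40963603×0.52085089 = 0.280997
  M+4: 0.1683795×0.07745089 + 0.40963603×0.40169822 + 0.33218945×0.52085089 = 0.350612
  M+6: 0.40963603×0.07745089 + 0.33218945×0.40169822 + 0.08979502×0.52085089 = 0.211936
  M+8: 0.33218945×0.07745089 + 0.08979502×0.40169822 = 0.061799
  M+10: 0.08979502×0.07745089 = 0.006955
Scale to base peak (0.350612) = 100: 25.01 : 80.14 : 100.00 : 60.45 : 17.63 : 1.98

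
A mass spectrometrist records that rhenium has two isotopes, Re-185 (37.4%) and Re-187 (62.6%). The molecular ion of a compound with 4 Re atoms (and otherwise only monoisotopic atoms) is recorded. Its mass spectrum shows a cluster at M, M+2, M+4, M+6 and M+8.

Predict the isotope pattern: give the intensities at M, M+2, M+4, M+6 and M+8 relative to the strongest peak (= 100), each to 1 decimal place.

5.3 : 35.7 : 89.6 : 100.0 : 41.8

Expanding (0.374 + 0.626)^4:
P(M) = 0.374^4 = 0.019565
P(M+2) = 4 × 0.374^3 × 0.626^1 = 0.130993
P(M+4) = 6 × 0.374^2 × 0.626^2 = 0.328884
P(M+6) = 4 × 0.374^1 × 0.626^3 = 0.366990
P(M+8) = 0.626^4 = 0.153567
The M+6 peak is largest (0.366990); scaling to 100 gives 5.3 : 35.7 : 89.6 : 100.0 : 41.8.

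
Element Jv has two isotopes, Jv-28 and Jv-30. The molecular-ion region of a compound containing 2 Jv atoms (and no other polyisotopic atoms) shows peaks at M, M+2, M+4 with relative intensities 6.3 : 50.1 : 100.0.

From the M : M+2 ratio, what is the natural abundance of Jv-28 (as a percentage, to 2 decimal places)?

Write p for the Jv-28 fraction. I(M+2)/I(M) = [C(2,1)·p^1·(1−p)] / p^2 = 2·(1−p)/p = 50.1/6.3 = 7.9524
(1−p)/p = 7.9524/2 = 3.9762  ⇒  p = 1/(1 + 3.9762) = 0.2010
Jv-28: 20.10%, Jv-30: 79.90%.

20.10%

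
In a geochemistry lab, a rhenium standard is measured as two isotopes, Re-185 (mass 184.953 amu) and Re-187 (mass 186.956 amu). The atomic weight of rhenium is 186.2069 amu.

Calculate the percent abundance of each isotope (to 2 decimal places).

Let x be the fractional abundance of Re-185; then Re-187 has abundance 1 − x.
184.953·x + 186.956·(1 − x) = 186.2069
(184.953 − 186.956)·x = 186.2069 − 186.956
x = -0.7491 / -2.003 = 0.37399 → 37.40% Re-185, 62.60% Re-187.

Re-185: 37.40%, Re-187: 62.60%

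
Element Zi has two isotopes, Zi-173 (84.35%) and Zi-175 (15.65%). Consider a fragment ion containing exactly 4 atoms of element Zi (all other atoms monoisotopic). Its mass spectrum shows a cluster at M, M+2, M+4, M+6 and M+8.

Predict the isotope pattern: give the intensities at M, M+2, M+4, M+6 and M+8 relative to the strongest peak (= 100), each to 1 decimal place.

The 4 Zi atoms are independent, so intensities follow the terms of (0.8435 + 0.1565)^4.
P(M) = 0.8435^4 = 0.506221
P(M+2) = 4 × 0.8435^3 × 0.1565^1 = 0.375690
P(M+4) = 6 × 0.8435^2 × 0.1565^2 = 0.104556
P(M+6) = 4 × 0.8435^1 × 0.1565^3 = 0.012933
P(M+8) = 0.1565^4 = 0.000600
The M peak is largest (0.506221); scaling to 100 gives 100.0 : 74.2 : 20.7 : 2.6 : 0.1.

100.0 : 74.2 : 20.7 : 2.6 : 0.1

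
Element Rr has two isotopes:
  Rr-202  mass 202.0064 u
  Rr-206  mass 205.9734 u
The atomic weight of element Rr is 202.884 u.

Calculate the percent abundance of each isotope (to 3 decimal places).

Rr-202: 77.877%, Rr-206: 22.123%

Writing the weighted mean with unknown fraction x of Rr-202:
202.0064·x + 205.9734·(1 − x) = 202.884
(202.0064 − 205.9734)·x = 202.884 − 205.9734
x = -3.0894 / -3.9670 = 0.77877 → 77.877% Rr-202, 22.123% Rr-206.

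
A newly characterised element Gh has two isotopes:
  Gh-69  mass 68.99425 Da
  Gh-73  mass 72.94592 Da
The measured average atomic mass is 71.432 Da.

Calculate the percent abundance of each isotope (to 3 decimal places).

With x = fraction of Gh-69 (so Gh-73 is 1 − x):
68.99425·x + 72.94592·(1 − x) = 71.432
(68.99425 − 72.94592)·x = 71.432 − 72.94592
x = -1.51392 / -3.95167 = 0.38311 → 38.311% Gh-69, 61.689% Gh-73.

Gh-69: 38.311%, Gh-73: 61.689%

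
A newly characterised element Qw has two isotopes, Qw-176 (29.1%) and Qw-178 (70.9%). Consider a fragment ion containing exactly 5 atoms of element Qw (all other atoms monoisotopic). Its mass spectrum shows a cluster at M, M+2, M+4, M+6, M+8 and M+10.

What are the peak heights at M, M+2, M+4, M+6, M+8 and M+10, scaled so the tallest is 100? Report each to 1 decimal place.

The 5 Qw atoms are independent, so intensities follow the terms of (0.291 + 0.709)^5.
P(M) = 0.291^5 = 0.002087
P(M+2) = 5 × 0.291^4 × 0.709^1 = 0.025421
P(M+4) = 10 × 0.291^3 × 0.709^2 = 0.123872
P(M+6) = 10 × 0.291^2 × 0.709^3 = 0.301804
P(M+8) = 5 × 0.291^1 × 0.709^4 = 0.367661
P(M+10) = 0.709^5 = 0.179156
The M+8 peak is largest (0.367661); scaling to 100 gives 0.6 : 6.9 : 33.7 : 82.1 : 100.0 : 48.7.

0.6 : 6.9 : 33.7 : 82.1 : 100.0 : 48.7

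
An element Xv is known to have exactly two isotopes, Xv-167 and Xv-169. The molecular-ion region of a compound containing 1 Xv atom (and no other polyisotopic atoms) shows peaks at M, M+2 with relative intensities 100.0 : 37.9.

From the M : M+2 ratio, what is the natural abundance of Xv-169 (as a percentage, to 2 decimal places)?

If p is the fraction of Xv that is Xv-167, then I(M+2)/I(M) = [C(1,1)·p^0·(1−p)] / p^1 = 1·(1−p)/p = 37.9/100.0 = 0.3790
(1−p)/p = 0.3790/1 = 0.3790  ⇒  p = 1/(1 + 0.3790) = 0.7252
Xv-167: 72.52%, Xv-169: 27.48%.

27.48%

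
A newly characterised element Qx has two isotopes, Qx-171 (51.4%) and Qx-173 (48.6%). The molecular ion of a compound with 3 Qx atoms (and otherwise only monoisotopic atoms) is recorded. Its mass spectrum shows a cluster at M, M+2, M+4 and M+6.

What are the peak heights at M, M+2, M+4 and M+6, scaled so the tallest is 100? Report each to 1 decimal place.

35.3 : 100.0 : 94.6 : 29.8

Expanding (0.514 + 0.486)^3:
P(M) = 0.514^3 = 0.135797
P(M+2) = 3 × 0.514^2 × 0.486^1 = 0.385198
P(M+4) = 3 × 0.514^1 × 0.486^2 = 0.364214
P(M+6) = 0.486^3 = 0.114791
The M+2 peak is largest (0.385198); scaling to 100 gives 35.3 : 100.0 : 94.6 : 29.8.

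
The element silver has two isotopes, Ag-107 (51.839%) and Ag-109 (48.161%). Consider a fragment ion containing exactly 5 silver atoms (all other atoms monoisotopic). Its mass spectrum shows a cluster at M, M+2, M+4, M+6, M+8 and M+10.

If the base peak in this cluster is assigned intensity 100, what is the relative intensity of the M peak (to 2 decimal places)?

(0.51839 + 0.48161)^5 gives M 0.0374, M+2 0.1739, M+4 0.3231, M+6 0.3002, M+8 0.1394, M+10 0.0259; the largest is M+4.
P(M+4) = C(5,2) × 0.51839^3 × 0.48161^2 = 10 × 0.13930601 × 0.23194819 = 0.323118 (base)
P(M) = C(5,0) × 0.51839^5 × 0.48161^0 = 1 × 0.03743545 × 1.0000 = 0.037435
Relative intensity = 0.037435 / 0.323118 × 100 = 11.59

11.59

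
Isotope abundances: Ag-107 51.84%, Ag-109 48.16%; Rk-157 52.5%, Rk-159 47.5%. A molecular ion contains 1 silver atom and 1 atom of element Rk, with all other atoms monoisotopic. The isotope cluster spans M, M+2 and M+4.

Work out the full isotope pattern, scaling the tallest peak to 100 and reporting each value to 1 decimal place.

Silver pattern (n=1): 0.5184 : 0.4816
Element Rk pattern (n=1): 0.5250 : 0.4750
Convolve the two distributions (both contribute in 2-u steps):
  M: 0.5184×0.5250 = 0.272160
  M+2: 0.5184×0.4750 + 0.4816×0.5250 = 0.499080
  M+4: 0.4816×0.4750 = 0.228760
Scale to base peak (0.499080) = 100: 54.5 : 100.0 : 45.8

54.5 : 100.0 : 45.8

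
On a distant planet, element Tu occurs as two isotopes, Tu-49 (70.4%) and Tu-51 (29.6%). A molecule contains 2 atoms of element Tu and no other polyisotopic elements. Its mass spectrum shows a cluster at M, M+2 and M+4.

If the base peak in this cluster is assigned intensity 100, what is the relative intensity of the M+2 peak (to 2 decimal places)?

Binomial terms of (0.704 + 0.296)^2: M 0.4956, M+2 0.4168, M+4 0.0876 → M is the base peak.
P(M) = C(2,0) × 0.704^2 × 0.296^0 = 1 × 0.495616 × 1.0000 = 0.495616 (base)
P(M+2) = C(2,1) × 0.704^1 × 0.296^1 = 2 × 0.7040 × 0.2960 = 0.416768
Relative intensity = 0.416768 / 0.495616 × 100 = 84.09

84.09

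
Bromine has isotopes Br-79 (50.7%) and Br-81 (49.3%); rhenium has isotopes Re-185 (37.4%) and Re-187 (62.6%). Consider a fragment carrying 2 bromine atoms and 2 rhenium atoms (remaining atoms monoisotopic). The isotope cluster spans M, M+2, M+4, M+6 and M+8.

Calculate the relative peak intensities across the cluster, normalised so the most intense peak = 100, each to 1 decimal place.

9.7 : 51.6 : 100.0 : 84.0 : 25.8

Bromine pattern (n=2): 0.257049 : 0.499902 : 0.243049
Rhenium pattern (n=2): 0.139876 : 0.468248 : 0.391876
Convolve the two distributions (both contribute in 2-u steps):
  M: 0.257049×0.139876 = 0.035955
  M+2: 0.257049×0.468248 + 0.499902×0.139876 = 0.190287
  M+4: 0.257049×0.391876 + 0.499902×0.468248 + 0.243049×0.139876 = 0.368806
  M+6: 0.499902×0.391876 + 0.243049×0.468248 = 0.309707
  M+8: 0.243049×0.391876 = 0.095245
Scale to base peak (0.368806) = 100: 9.7 : 51.6 : 100.0 : 84.0 : 25.8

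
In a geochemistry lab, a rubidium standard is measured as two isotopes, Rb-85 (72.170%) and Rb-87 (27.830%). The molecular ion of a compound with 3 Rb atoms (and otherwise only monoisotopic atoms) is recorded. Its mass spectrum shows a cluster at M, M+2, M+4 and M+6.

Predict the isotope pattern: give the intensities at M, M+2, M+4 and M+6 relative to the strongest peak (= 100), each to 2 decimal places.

86.44 : 100.00 : 38.56 : 4.96

The 3 Rb atoms are independent, so intensities follow the terms of (0.72170 + 0.27830)^3.
P(M) = 0.72170^3 = 0.375898
P(M+2) = 3 × 0.72170^2 × 0.27830^1 = 0.434858
P(M+4) = 3 × 0.72170^1 × 0.27830^2 = 0.167689
P(M+6) = 0.27830^3 = 0.021555
The M+2 peak is largest (0.434858); scaling to 100 gives 86.44 : 100.00 : 38.56 : 4.96.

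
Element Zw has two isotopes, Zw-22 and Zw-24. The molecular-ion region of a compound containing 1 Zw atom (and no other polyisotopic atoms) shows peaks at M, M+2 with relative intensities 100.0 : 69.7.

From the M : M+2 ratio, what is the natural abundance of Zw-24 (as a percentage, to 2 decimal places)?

Let p = fractional abundance of Zw-22. I(M+2)/I(M) = [C(1,1)·p^0·(1−p)] / p^1 = 1·(1−p)/p = 69.7/100.0 = 0.6970
(1−p)/p = 0.6970/1 = 0.6970  ⇒  p = 1/(1 + 0.6970) = 0.5893
Zw-22: 58.93%, Zw-24: 41.07%.

41.07%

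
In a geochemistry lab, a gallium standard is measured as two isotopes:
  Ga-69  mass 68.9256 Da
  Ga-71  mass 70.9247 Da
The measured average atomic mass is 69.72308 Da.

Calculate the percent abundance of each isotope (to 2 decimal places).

Ga-69: 60.11%, Ga-71: 39.89%

Writing the weighted mean with unknown fraction x of Ga-69:
68.9256·x + 70.9247·(1 − x) = 69.72308
(68.9256 − 70.9247)·x = 69.72308 − 70.9247
x = -1.20162 / -1.9991 = 0.60108 → 60.11% Ga-69, 39.89% Ga-71.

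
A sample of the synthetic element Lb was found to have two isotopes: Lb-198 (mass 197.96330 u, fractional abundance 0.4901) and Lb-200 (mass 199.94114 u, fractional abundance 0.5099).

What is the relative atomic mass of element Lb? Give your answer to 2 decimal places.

198.97 u

Weight each isotope mass by its fractional abundance: 0.4901 × 197.96330 + 0.5099 × 199.94114
= 97.021813 + 101.949987 = 198.971800 u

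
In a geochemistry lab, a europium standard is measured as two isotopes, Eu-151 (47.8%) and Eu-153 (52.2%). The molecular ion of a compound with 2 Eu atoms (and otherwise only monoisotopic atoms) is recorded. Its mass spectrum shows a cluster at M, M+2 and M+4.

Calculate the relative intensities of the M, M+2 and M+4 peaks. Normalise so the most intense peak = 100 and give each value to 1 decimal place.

45.8 : 100.0 : 54.6

The 2 Eu atoms are independent, so intensities follow the terms of (0.478 + 0.522)^2.
P(M) = 0.478^2 = 0.228484
P(M+2) = 2 × 0.478^1 × 0.522^1 = 0.499032
P(M+4) = 0.522^2 = 0.272484
The M+2 peak is largest (0.499032); scaling to 100 gives 45.8 : 100.0 : 54.6.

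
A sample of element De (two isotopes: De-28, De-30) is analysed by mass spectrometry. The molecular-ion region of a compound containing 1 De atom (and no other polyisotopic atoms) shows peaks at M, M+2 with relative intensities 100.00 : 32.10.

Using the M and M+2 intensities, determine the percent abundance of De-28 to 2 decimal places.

75.70%

Write p for the De-28 fraction. I(M+2)/I(M) = [C(1,1)·p^0·(1−p)] / p^1 = 1·(1−p)/p = 32.10/100.00 = 0.3210
(1−p)/p = 0.3210/1 = 0.3210  ⇒  p = 1/(1 + 0.3210) = 0.7570
De-28: 75.70%, De-30: 24.30%.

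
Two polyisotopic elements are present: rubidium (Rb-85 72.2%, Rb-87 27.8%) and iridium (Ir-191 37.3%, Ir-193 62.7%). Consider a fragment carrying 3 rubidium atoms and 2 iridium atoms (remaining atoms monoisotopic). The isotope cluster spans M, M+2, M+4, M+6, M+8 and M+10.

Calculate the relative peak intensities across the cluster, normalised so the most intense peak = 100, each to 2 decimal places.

13.98 : 63.14 : 100.00 : 67.33 : 20.25 : 2.25

Rubidium pattern (n=3): 0.37636705 : 0.43475086 : 0.16739714 : 0.02148495
Iridium pattern (n=2): 0.139129 : 0.467742 : 0.393129
Convolve the two distributions (both contribute in 2-u steps):
  M: 0.37636705×0.139129 = 0.052364
  M+2: 0.37636705×0.467742 + 0.43475086×0.139129 = 0.236529
  M+4: 0.37636705×0.393129 + 0.43475086×0.467742 + 0.16739714×0.139129 = 0.374602
  M+6: 0.43475086×0.393129 + 0.16739714×0.467742 + 0.02148495×0.139129 = 0.252201
  M+8: 0.16739714×0.393129 + 0.02148495×0.467742 = 0.075858
  M+10: 0.02148495×0.393129 = 0.008446
Scale to base peak (0.374602) = 100: 13.98 : 63.14 : 100.00 : 67.33 : 20.25 : 2.25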